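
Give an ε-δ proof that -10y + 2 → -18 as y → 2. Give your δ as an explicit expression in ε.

δ = ε/10

Let ε > 0. We need δ > 0 so that 0 < |y − 2| < δ implies |(-10y + 2) + 18| < ε.
Since (-10y + 2) + 18 = -10(y − 2), we have |(-10y + 2) + 18| = 10|y − 2|.
So 10|y − 2| < ε exactly when |y − 2| < ε/10.
Take δ = ε/10. If 0 < |y − 2| < δ then |(-10y + 2) + 18| = 10|y − 2| < 10·(ε/10) = ε.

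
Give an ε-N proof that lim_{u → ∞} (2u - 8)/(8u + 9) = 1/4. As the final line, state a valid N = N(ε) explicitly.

Let ε > 0. We seek N > 0 such that u > N implies |(2u - 8)/(8u + 9) − (1/4)| < ε.
(2u - 8)/(8u + 9) − (1/4) = (8(2u - 8) − 2(8u + 9)) / (8(8u + 9)) = -82/(8(8u + 9)).
For u > 0 we have 8u + 9 > 8u, so |(2u - 8)/(8u + 9) − (1/4)| = 82/(8(8u + 9)) < 82/(8·8u) = (41/32)/u.
Thus |(2u - 8)/(8u + 9) − (1/4)| < ε whenever u > (41/32)/ε.
Take N = (41/32)/ε. If u > N then |(2u - 8)/(8u + 9) − (1/4)| < (41/32)/u < ε.

N = (41/32)/ε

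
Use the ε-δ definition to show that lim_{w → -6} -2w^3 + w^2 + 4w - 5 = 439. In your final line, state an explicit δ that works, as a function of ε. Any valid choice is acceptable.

δ = min(1, ε/263)

Let ε > 0 be given. We want δ > 0 such that 0 < |w + 6| < δ implies |(-2w^3 + w^2 + 4w - 5) − 439| < ε.
(-2w^3 + w^2 + 4w - 5) − 439 = -2w^3 + w^2 + 4w - 444 = (w + 6)(-2w^2 + 13w - 74).
So |(-2w^3 + w^2 + 4w - 5) − 439| = |w + 6|·|-2w^2 + 13w - 74|.
Assume first that |w + 6| < 1, so |w| < 7. Then |-2w^2 + 13w - 74| ≤ 2·7^2 + 13·7 + 74 = 263.
Hence |(-2w^3 + w^2 + 4w - 5) − 439| ≤ 263|w + 6| < ε provided |w + 6| < ε/263.
Take δ = min(1, ε/263). Then 0 < |w + 6| < δ gives both |w + 6| < 1 and |w + 6| < ε/263, so |(-2w^3 + w^2 + 4w - 5) − 439| < ε.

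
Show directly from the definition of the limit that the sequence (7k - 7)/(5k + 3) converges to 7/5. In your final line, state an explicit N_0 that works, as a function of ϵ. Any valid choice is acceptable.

N_0 = (56/25)/ϵ

Let ϵ > 0 be given. For k ≥ 1, |(7k - 7)/(5k + 3) − (7/5)| = |-56|/(5(5k + 3)) = 56/(5(5k + 3)).
Since 5k + 3 ≥ 5k for k ≥ 1, this is ≤ 56/(5·5k) = (56/25)/k.
So |(7k - 7)/(5k + 3) − (7/5)| < ϵ whenever k > (56/25)/ϵ.
Take N_0 = (56/25)/ϵ. If k > N_0 then |(7k - 7)/(5k + 3) − (7/5)| ≤ (56/25)/k < ϵ.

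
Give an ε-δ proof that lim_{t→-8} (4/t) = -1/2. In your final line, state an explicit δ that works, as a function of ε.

δ = min(4, 8ε)

Suppose ε > 0. We seek δ > 0 such that 0 < |t + 8| < δ implies |4/t + 1/2| < ε.
|4/t + 1/2| = 4·|-8 − t|/(8·|t|) = 4|t + 8|/(8|t|).
Require δ ≤ 4 so that |t| > 8 − 4 = 4, hence 8|t| > 32.
Then |4/t + 1/2| < 4|t + 8|/32, which is < ε when |t + 8| < 8ε.
Take δ = min(4, 8ε). Then 0 < |t + 8| < δ gives both |t + 8| < 4 and |t + 8| < 8ε, so |4/t + 1/2| < ε.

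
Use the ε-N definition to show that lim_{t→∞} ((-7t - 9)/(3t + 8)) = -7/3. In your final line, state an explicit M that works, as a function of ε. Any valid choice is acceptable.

Let ε > 0 be given. We seek M > 0 such that t > M implies |(-7t - 9)/(3t + 8) + 7/3| < ε.
(-7t - 9)/(3t + 8) + 7/3 = (3(-7t - 9) − (-7)(3t + 8)) / (3(3t + 8)) = 29/(3(3t + 8)).
For t > 0 we have 3t + 8 > 3t, so |(-7t - 9)/(3t + 8) + 7/3| = 29/(3(3t + 8)) < 29/(3·3t) = (29/9)/t.
Thus |(-7t - 9)/(3t + 8) + 7/3| < ε whenever t > (29/9)/ε.
Take M = (29/9)/ε. If t > M then |(-7t - 9)/(3t + 8) + 7/3| < (29/9)/t < ε.

M = (29/9)/ε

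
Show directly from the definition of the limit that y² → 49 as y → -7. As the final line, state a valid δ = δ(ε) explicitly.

δ = min(1, ε/15)

Let ε > 0. We seek δ > 0 with 0 < |y + 7| < δ ⇒ |y² − 49| < ε.
Factor: y² − 49 = (y + 7)(y - 7), so |y² − 49| = |y + 7|·|y - 7|.
Restrict δ ≤ 1. Then |y + 7| < 1 gives |y| < 8, so by the triangle inequality |y - 7| ≤ 8 + 7 = 15.
Hence |y² − 49| ≤ 15|y + 7|, which is < ε once |y + 7| < ε/15.
Take δ = min(1, ε/15). If 0 < |y + 7| < δ then both bounds hold and |y² − 49| ≤ 15|y + 7| < 15·(ε/15) = ε.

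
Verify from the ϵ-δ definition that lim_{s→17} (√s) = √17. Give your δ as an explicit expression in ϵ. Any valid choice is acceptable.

Let ϵ > 0. We want δ > 0 such that 0 < |s − 17| < δ implies |√s − √17| < ϵ.
Multiplying by the conjugate, |√s − √17| = |s − 17|/(√s + √17).
Restrict δ ≤ 17 so that |s − 17| < 17 forces s > 0, and then √s + √17 > √17.
Hence |√s − √17| < |s − 17|/√17, which is < ϵ once |s − 17| < √17·ϵ.
Take δ = min(17, √17·ϵ). If 0 < |s − 17| < δ then s > 0 and |√s − √17| < |s − 17|/√17 < ϵ.

δ = min(17, √17·ϵ)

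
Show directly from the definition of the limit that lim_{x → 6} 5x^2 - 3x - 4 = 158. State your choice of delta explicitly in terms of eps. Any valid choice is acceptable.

Fix eps > 0. We want delta > 0 such that 0 < |x − 6| < delta implies |(5x^2 - 3x - 4) − 158| < eps.
(5x^2 - 3x - 4) − 158 = 5x^2 - 3x - 162 = (x − 6)(5x + 27).
So |(5x^2 - 3x - 4) − 158| = |x − 6|·|5x + 27|.
Require delta ≤ 1. Then |x − 6| < 1 gives |x| < 7, and by the triangle inequality |5x + 27| ≤ 5·7 + 27 = 62.
Hence |(5x^2 - 3x - 4) − 158| ≤ 62|x − 6| < eps provided |x − 6| < eps/62.
Choosing delta = min(1, eps/62) ensures both conditions, hence |(5x^2 - 3x - 4) − 158| < eps.

delta = min(1, eps/62)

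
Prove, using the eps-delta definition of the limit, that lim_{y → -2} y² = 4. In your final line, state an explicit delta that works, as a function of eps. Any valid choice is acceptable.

delta = min(1, eps/5)

Let eps > 0 be given. We seek delta > 0 with 0 < |y + 2| < delta ⇒ |y² − 4| < eps.
Factor: y² − 4 = (y + 2)(y - 2), so |y² − 4| = |y + 2|·|y - 2|.
Restrict delta ≤ 1. Then |y + 2| < 1 gives |y| < 3, so by the triangle inequality |y - 2| ≤ 3 + 2 = 5.
Hence |y² − 4| ≤ 5|y + 2|, which is < eps once |y + 2| < eps/5.
Take delta = min(1, eps/5). If 0 < |y + 2| < delta then both bounds hold and |y² − 4| ≤ 5|y + 2| < 5·(eps/5) = eps.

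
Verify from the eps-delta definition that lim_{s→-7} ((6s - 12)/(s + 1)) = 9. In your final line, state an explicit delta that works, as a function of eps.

Fix eps > 0. We want delta > 0 with 0 < |s + 7| < delta ⇒ |(6s - 12)/(s + 1) − 9| < eps.
Combining over a common denominator, (6s - 12)/(s + 1) − 9 = [(6s - 12)·(-6) − (-54)·(s + 1)] / [(-6)·(s + 1)] = 18(s + 7) / ((-6)(s + 1)).
So |(6s - 12)/(s + 1) − 9| = 18|s + 7| / (6·|s + 1|).
Require delta ≤ 3, so |s + 1| ≥ |-6| − |s + 7| > 6 − 3 = 3.
Hence |(6s - 12)/(s + 1) − 9| < 18|s + 7|/(6·3) = |s + 7|, which is < eps once |s + 7| < eps.
Take delta = min(3, eps). Then 0 < |s + 7| < delta forces both bounds, so |(6s - 12)/(s + 1) − 9| < eps.

delta = min(3, eps)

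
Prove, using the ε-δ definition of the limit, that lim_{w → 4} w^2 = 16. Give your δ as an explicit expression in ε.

Fix ε > 0. We seek δ > 0 with 0 < |w − 4| < δ ⇒ |w^2 − 16| < ε.
Factor: w^2 − 16 = (w − 4)(w + 4), so |w^2 − 16| = |w − 4|·|w + 4|.
Impose δ ≤ 2 so that |w| < 6; then |w + 4| ≤ 10.
Hence |w^2 − 16| ≤ 10|w − 4|, which is < ε once |w − 4| < ε/10.
Take δ = min(2, ε/10). If 0 < |w − 4| < δ then both bounds hold and |w^2 − 16| ≤ 10|w − 4| < 10·(ε/10) = ε.

δ = min(2, ε/10)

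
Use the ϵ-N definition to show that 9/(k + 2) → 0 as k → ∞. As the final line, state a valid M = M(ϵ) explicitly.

Suppose ϵ > 0. For k ≥ 1, |9/(k + 2) − 0| = 9/(k + 2) ≤ 9/k.
We need 9/k < ϵ, i.e. k > 9/ϵ.
Take M = 9/ϵ. If k > M then |9/(k + 2)| ≤ 9/k < ϵ.

M = 9/ϵ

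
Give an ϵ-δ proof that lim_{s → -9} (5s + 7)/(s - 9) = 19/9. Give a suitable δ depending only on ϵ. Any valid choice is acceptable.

Suppose ϵ > 0. We want δ > 0 with 0 < |s + 9| < δ ⇒ |(5s + 7)/(s - 9) − (19/9)| < ϵ.
Combining over a common denominator, (5s + 7)/(s - 9) − (19/9) = [(5s + 7)·(-18) − (-38)·(s - 9)] / [(-18)·(s - 9)] = -52(s + 9) / ((-18)(s - 9)).
So |(5s + 7)/(s - 9) − (19/9)| = 52|s + 9| / (18·|s − 9|).
Require δ ≤ 9, so |s − 9| ≥ |-18| − |s + 9| > 18 − 9 = 9.
Hence |(5s + 7)/(s - 9) − (19/9)| < 52|s + 9|/(18·9) = (26/81)|s + 9|, which is < ϵ once |s + 9| < (81/26)ϵ.
Take δ = min(9, (81/26)ϵ). Then 0 < |s + 9| < δ forces both bounds, so |(5s + 7)/(s - 9) − (19/9)| < ϵ.

δ = min(9, (81/26)ϵ)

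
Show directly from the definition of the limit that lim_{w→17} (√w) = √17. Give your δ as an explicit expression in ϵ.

Let ϵ > 0 be given. We want δ > 0 such that 0 < |w − 17| < δ implies |√w − √17| < ϵ.
Multiplying by the conjugate, |√w − √17| = |w − 17|/(√w + √17).
Restrict δ ≤ 17 so that |w − 17| < 17 forces w > 0, and then √w + √17 > √17.
Hence |√w − √17| < |w − 17|/√17, which is < ϵ once |w − 17| < √17·ϵ.
Take δ = min(17, √17·ϵ). If 0 < |w − 17| < δ then w > 0 and |√w − √17| < |w − 17|/√17 < ϵ.

δ = min(17, √17·ϵ)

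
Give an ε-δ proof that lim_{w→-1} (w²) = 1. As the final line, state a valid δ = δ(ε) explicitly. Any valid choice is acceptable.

δ = min(1, ε/3)

Let ε > 0 be given. We seek δ > 0 with 0 < |w + 1| < δ ⇒ |w² − 1| < ε.
Factor: w² − 1 = (w + 1)(w - 1), so |w² − 1| = |w + 1|·|w - 1|.
Restrict δ ≤ 1. Then |w + 1| < 1 gives |w| < 2, so by the triangle inequality |w - 1| ≤ 2 + 1 = 3.
Hence |w² − 1| ≤ 3|w + 1|, which is < ε once |w + 1| < ε/3.
Take δ = min(1, ε/3). If 0 < |w + 1| < δ then both bounds hold and |w² − 1| ≤ 3|w + 1| < 3·(ε/3) = ε.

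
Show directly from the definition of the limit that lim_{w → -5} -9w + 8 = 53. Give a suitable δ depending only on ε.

Let ε > 0. We need δ > 0 so that 0 < |w + 5| < δ implies |(-9w + 8) − 53| < ε.
|(-9w + 8) − 53| = |-9w - 45| = 9|w + 5|.
Thus it suffices that |w + 5| < ε/9.
Choosing δ = ε/9 gives |(-9w + 8) − 53| = 9|w + 5| < ε whenever |w + 5| < δ.

δ = ε/9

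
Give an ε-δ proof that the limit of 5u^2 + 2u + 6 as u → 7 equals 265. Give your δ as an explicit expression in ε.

Let ε > 0. We want δ > 0 such that 0 < |u − 7| < δ implies |(5u^2 + 2u + 6) − 265| < ε.
(5u^2 + 2u + 6) − 265 = 5u^2 + 2u - 259 = (u − 7)(5u + 37).
So |(5u^2 + 2u + 6) − 265| = |u − 7|·|5u + 37|.
Require δ ≤ 1. Then |u − 7| < 1 gives |u| < 8, and by the triangle inequality |5u + 37| ≤ 5·8 + 37 = 77.
Hence |(5u^2 + 2u + 6) − 265| ≤ 77|u − 7| < ε provided |u − 7| < ε/77.
Choosing δ = min(1, ε/77) ensures both conditions, hence |(5u^2 + 2u + 6) − 265| < ε.

δ = min(1, ε/77)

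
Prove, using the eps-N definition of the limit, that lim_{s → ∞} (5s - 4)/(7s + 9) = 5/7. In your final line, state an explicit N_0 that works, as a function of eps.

N_0 = (73/49)/eps

Suppose eps > 0. We seek N_0 > 0 such that s > N_0 implies |(5s - 4)/(7s + 9) − (5/7)| < eps.
(5s - 4)/(7s + 9) − (5/7) = (7(5s - 4) − 5(7s + 9)) / (7(7s + 9)) = -73/(7(7s + 9)).
For s > 0 we have 7s + 9 > 7s, so |(5s - 4)/(7s + 9) − (5/7)| = 73/(7(7s + 9)) < 73/(7·7s) = (73/49)/s.
Thus |(5s - 4)/(7s + 9) − (5/7)| < eps whenever s > (73/49)/eps.
Take N_0 = (73/49)/eps. If s > N_0 then |(5s - 4)/(7s + 9) − (5/7)| < (73/49)/s < eps.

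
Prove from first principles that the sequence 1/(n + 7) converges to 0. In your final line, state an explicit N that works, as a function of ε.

N = 1/ε

Let ε > 0 be given. For n ≥ 1, |1/(n + 7) − 0| = 1/(n + 7) ≤ 1/n.
We need 1/n < ε, i.e. n > 1/ε.
Take N = 1/ε. If n > N then |1/(n + 7)| ≤ 1/n < ε.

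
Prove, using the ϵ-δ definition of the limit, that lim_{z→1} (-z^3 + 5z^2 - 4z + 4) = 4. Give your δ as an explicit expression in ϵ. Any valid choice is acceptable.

Let ϵ > 0. We want δ > 0 such that 0 < |z − 1| < δ implies |(-z^3 + 5z^2 - 4z + 4) − 4| < ϵ.
(-z^3 + 5z^2 - 4z + 4) − 4 = -z^3 + 5z^2 - 4z = (z − 1)(-z^2 + 4z).
So |(-z^3 + 5z^2 - 4z + 4) − 4| = |z − 1|·|-z^2 + 4z|.
Assume first that |z − 1| < 1, so |z| < 2. Then |-z^2 + 4z| ≤ 2^2 + 4·2 = 12.
Hence |(-z^3 + 5z^2 - 4z + 4) − 4| ≤ 12|z − 1| < ϵ provided |z − 1| < ϵ/12.
Choosing δ = min(1, ϵ/12) ensures both conditions, hence |(-z^3 + 5z^2 - 4z + 4) − 4| < ϵ.

δ = min(1, ϵ/12)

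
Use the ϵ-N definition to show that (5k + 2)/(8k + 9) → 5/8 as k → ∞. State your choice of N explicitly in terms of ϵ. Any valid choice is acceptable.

N = (29/64)/ϵ

Fix ϵ > 0. For k ≥ 1, |(5k + 2)/(8k + 9) − (5/8)| = |-29|/(8(8k + 9)) = 29/(8(8k + 9)).
Since 8k + 9 ≥ 8k for k ≥ 1, this is ≤ 29/(8·8k) = (29/64)/k.
So |(5k + 2)/(8k + 9) − (5/8)| < ϵ whenever k > (29/64)/ϵ.
Take N = (29/64)/ϵ. If k > N then |(5k + 2)/(8k + 9) − (5/8)| ≤ (29/64)/k < ϵ.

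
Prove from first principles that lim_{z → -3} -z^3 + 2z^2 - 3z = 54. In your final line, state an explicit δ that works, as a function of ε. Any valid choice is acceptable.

Fix ε > 0. We want δ > 0 such that 0 < |z + 3| < δ implies |(-z^3 + 2z^2 - 3z) − 54| < ε.
(-z^3 + 2z^2 - 3z) − 54 = -z^3 + 2z^2 - 3z - 54 = (z + 3)(-z^2 + 5z - 18).
So |(-z^3 + 2z^2 - 3z) − 54| = |z + 3|·|-z^2 + 5z - 18|.
Require δ ≤ 1. Then |z + 3| < 1 gives |z| < 4, and by the triangle inequality |-z^2 + 5z - 18| ≤ 4^2 + 5·4 + 18 = 54.
Hence |(-z^3 + 2z^2 - 3z) − 54| ≤ 54|z + 3| < ε provided |z + 3| < ε/54.
Choosing δ = min(1, ε/54) ensures both conditions, hence |(-z^3 + 2z^2 - 3z) − 54| < ε.

δ = min(1, ε/54)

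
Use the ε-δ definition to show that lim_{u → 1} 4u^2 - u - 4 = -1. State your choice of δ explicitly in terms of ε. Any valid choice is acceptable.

Let ε > 0. We want δ > 0 such that 0 < |u − 1| < δ implies |(4u^2 - u - 4) + 1| < ε.
(4u^2 - u - 4) + 1 = 4u^2 - u - 3 = (u − 1)(4u + 3).
So |(4u^2 - u - 4) + 1| = |u − 1|·|4u + 3|.
Require δ ≤ 1. Then |u − 1| < 1 gives |u| < 2, and by the triangle inequality |4u + 3| ≤ 4·2 + 3 = 11.
Hence |(4u^2 - u - 4) + 1| ≤ 11|u − 1| < ε provided |u − 1| < ε/11.
Choosing δ = min(1, ε/11) ensures both conditions, hence |(4u^2 - u - 4) + 1| < ε.

δ = min(1, ε/11)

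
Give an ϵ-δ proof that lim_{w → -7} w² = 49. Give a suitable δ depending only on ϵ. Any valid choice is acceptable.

Fix ϵ > 0. We seek δ > 0 with 0 < |w + 7| < δ ⇒ |w² − 49| < ϵ.
Factor: w² − 49 = (w + 7)(w - 7), so |w² − 49| = |w + 7|·|w - 7|.
Restrict δ ≤ 1. Then |w + 7| < 1 gives |w| < 8, so by the triangle inequality |w - 7| ≤ 8 + 7 = 15.
Hence |w² − 49| ≤ 15|w + 7|, which is < ϵ once |w + 7| < ϵ/15.
Take δ = min(1, ϵ/15). If 0 < |w + 7| < δ then both bounds hold and |w² − 49| ≤ 15|w + 7| < 15·(ϵ/15) = ϵ.

δ = min(1, ϵ/15)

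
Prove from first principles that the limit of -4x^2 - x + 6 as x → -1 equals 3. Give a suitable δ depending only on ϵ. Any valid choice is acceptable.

Let ϵ > 0 be given. We want δ > 0 such that 0 < |x + 1| < δ implies |(-4x^2 - x + 6) − 3| < ϵ.
(-4x^2 - x + 6) − 3 = -4x^2 - x + 3 = (x + 1)(-4x + 3).
So |(-4x^2 - x + 6) − 3| = |x + 1|·|-4x + 3|.
Require δ ≤ 1. Then |x + 1| < 1 gives |x| < 2, and by the triangle inequality |-4x + 3| ≤ 4·2 + 3 = 11.
Hence |(-4x^2 - x + 6) − 3| ≤ 11|x + 1| < ϵ provided |x + 1| < ϵ/11.
Take δ = min(1, ϵ/11). Then 0 < |x + 1| < δ gives both |x + 1| < 1 and |x + 1| < ϵ/11, so |(-4x^2 - x + 6) − 3| < ϵ.

δ = min(1, ϵ/11)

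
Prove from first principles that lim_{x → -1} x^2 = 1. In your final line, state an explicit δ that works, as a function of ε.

Let ε > 0 be given. We seek δ > 0 with 0 < |x + 1| < δ ⇒ |x^2 − 1| < ε.
Factor: x^2 − 1 = (x + 1)(x - 1), so |x^2 − 1| = |x + 1|·|x - 1|.
Impose δ ≤ 1 so that |x| < 2; then |x - 1| ≤ 3.
Hence |x^2 − 1| ≤ 3|x + 1|, which is < ε once |x + 1| < ε/3.
Take δ = min(1, ε/3). If 0 < |x + 1| < δ then both bounds hold and |x^2 − 1| ≤ 3|x + 1| < 3·(ε/3) = ε.

δ = min(1, ε/3)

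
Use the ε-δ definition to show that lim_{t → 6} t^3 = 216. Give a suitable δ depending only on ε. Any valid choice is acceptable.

δ = min(2, ε/148)

Suppose ε > 0. We seek δ > 0 with 0 < |t − 6| < δ ⇒ |t^3 − 216| < ε.
Factor: t^3 − 216 = (t − 6)(t^2 + 6t + 36), so |t^3 − 216| = |t − 6|·|t^2 + 6t + 36|.
Restrict δ ≤ 2. Then |t − 6| < 2 gives |t| < 8, so by the triangle inequality |t^2 + 6t + 36| ≤ 8^2 + 6·8 + 36 = 148.
Hence |t^3 − 216| ≤ 148|t − 6|, which is < ε once |t − 6| < ε/148.
Take δ = min(2, ε/148). If 0 < |t − 6| < δ then both bounds hold and |t^3 − 216| ≤ 148|t − 6| < 148·(ε/148) = ε.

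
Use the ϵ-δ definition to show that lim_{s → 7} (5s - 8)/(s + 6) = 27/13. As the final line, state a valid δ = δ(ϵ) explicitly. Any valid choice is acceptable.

Fix ϵ > 0. We want δ > 0 with 0 < |s − 7| < δ ⇒ |(5s - 8)/(s + 6) − (27/13)| < ϵ.
Combining over a common denominator, (5s - 8)/(s + 6) − (27/13) = [(5s - 8)·13 − 27·(s + 6)] / [13·(s + 6)] = 38(s − 7) / (13(s + 6)).
So |(5s - 8)/(s + 6) − (27/13)| = 38|s − 7| / (13·|s + 6|).
Restrict δ ≤ 13/2. Then |s − 7| < 13/2 gives |s + 6| = |(s − 7) + 13| ≥ 13 − 13/2 = 13/2.
Hence |(5s - 8)/(s + 6) − (27/13)| < 38|s − 7|/(13·(13/2)) = (76/169)|s − 7|, which is < ϵ once |s − 7| < (169/76)ϵ.
Take δ = min(13/2, (169/76)ϵ). Then 0 < |s − 7| < δ forces both bounds, so |(5s - 8)/(s + 6) − (27/13)| < ϵ.

δ = min(13/2, (169/76)ϵ)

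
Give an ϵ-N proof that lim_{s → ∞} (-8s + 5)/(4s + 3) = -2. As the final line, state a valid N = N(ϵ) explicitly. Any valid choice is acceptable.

N = (11/4)/ϵ

Let ϵ > 0 be given. We seek N > 0 such that s > N implies |(-8s + 5)/(4s + 3) + 2| < ϵ.
(-8s + 5)/(4s + 3) + 2 = (4(-8s + 5) − (-8)(4s + 3)) / (4(4s + 3)) = 44/(4(4s + 3)).
For s > 0 we have 4s + 3 > 4s, so |(-8s + 5)/(4s + 3) + 2| = 44/(4(4s + 3)) < 44/(4·4s) = (11/4)/s.
Thus |(-8s + 5)/(4s + 3) + 2| < ϵ whenever s > (11/4)/ϵ.
Take N = (11/4)/ϵ. If s > N then |(-8s + 5)/(4s + 3) + 2| < (11/4)/s < ϵ.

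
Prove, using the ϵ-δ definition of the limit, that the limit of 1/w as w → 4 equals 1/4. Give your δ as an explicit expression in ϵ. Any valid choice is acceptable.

δ = min(2, 8ϵ)

Let ϵ > 0 be given. We seek δ > 0 such that 0 < |w − 4| < δ implies |1/w − (1/4)| < ϵ.
|1/w − (1/4)| = |4 − w|/(4·|w|) = |w − 4|/(4|w|).
Require δ ≤ 2 so that |w| > 4 − 2 = 2, hence 4|w| > 8.
Then |1/w − (1/4)| < |w − 4|/8, which is < ϵ when |w − 4| < 8ϵ.
Take δ = min(2, 8ϵ). Then 0 < |w − 4| < δ gives both |w − 4| < 2 and |w − 4| < 8ϵ, so |1/w − (1/4)| < ϵ.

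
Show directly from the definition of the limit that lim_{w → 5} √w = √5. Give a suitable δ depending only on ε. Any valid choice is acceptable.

Let ε > 0 be given. We want δ > 0 such that 0 < |w − 5| < δ implies |√w − √5| < ε.
Rationalise: √w − √5 = (w − 5)/(√w + √5), so |√w − √5| = |w − 5|/(√w + √5).
Restrict δ ≤ 5 so that |w − 5| < 5 forces w > 0, and then √w + √5 > √5.
Hence |√w − √5| < |w − 5|/√5, which is < ε once |w − 5| < √5·ε.
Take δ = min(5, √5·ε). If 0 < |w − 5| < δ then w > 0 and |√w − √5| < |w − 5|/√5 < ε.

δ = min(5, √5·ε)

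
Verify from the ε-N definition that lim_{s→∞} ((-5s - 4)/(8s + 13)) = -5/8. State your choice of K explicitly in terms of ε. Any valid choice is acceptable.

K = (33/64)/ε

Fix ε > 0. We seek K > 0 such that s > K implies |(-5s - 4)/(8s + 13) + 5/8| < ε.
(-5s - 4)/(8s + 13) + 5/8 = (8(-5s - 4) − (-5)(8s + 13)) / (8(8s + 13)) = 33/(8(8s + 13)).
For s > 0 we have 8s + 13 > 8s, so |(-5s - 4)/(8s + 13) + 5/8| = 33/(8(8s + 13)) < 33/(8·8s) = (33/64)/s.
Thus |(-5s - 4)/(8s + 13) + 5/8| < ε whenever s > (33/64)/ε.
Take K = (33/64)/ε. If s > K then |(-5s - 4)/(8s + 13) + 5/8| < (33/64)/s < ε.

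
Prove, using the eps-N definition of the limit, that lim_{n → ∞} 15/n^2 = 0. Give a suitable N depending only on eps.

Suppose eps > 0. For n ≥ 1, |15/n^2 − 0| = 15/n^2.
15/n^2 < eps ⇔ n^2 > 15/eps ⇔ n > (15/eps)^{1/2}.
Take N = (15/eps)^{1/2}. Then n > N implies 15/n^2 < eps.

N = (15/eps)^{1/2}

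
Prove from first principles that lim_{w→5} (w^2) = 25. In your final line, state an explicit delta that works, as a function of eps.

Let eps > 0 be given. We seek delta > 0 with 0 < |w − 5| < delta ⇒ |w^2 − 25| < eps.
Factor: w^2 − 25 = (w − 5)(w + 5), so |w^2 − 25| = |w − 5|·|w + 5|.
Restrict delta ≤ 1. Then |w − 5| < 1 gives |w| < 6, so by the triangle inequality |w + 5| ≤ 6 + 5 = 11.
Hence |w^2 − 25| ≤ 11|w − 5|, which is < eps once |w − 5| < eps/11.
Take delta = min(1, eps/11). If 0 < |w − 5| < delta then both bounds hold and |w^2 − 25| ≤ 11|w − 5| < 11·(eps/11) = eps.

delta = min(1, eps/11)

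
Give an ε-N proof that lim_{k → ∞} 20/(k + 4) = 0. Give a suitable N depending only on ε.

N = 20/ε

Let ε > 0 be given. For k ≥ 1, |20/(k + 4) − 0| = 20/(k + 4) ≤ 20/k.
We need 20/k < ε, i.e. k > 20/ε.
Take N = 20/ε. If k > N then |20/(k + 4)| ≤ 20/k < ε.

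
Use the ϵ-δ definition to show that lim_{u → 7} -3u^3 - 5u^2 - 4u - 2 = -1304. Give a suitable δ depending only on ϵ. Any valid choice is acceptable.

Fix ϵ > 0. We want δ > 0 such that 0 < |u − 7| < δ implies |(-3u^3 - 5u^2 - 4u - 2) + 1304| < ϵ.
(-3u^3 - 5u^2 - 4u - 2) + 1304 = -3u^3 - 5u^2 - 4u + 1302 = (u − 7)(-3u^2 - 26u - 186).
So |(-3u^3 - 5u^2 - 4u - 2) + 1304| = |u − 7|·|-3u^2 - 26u - 186|.
Require δ ≤ 2. Then |u − 7| < 2 gives |u| < 9, and by the triangle inequality |-3u^2 - 26u - 186| ≤ 3·9^2 + 26·9 + 186 = 663.
Hence |(-3u^3 - 5u^2 - 4u - 2) + 1304| ≤ 663|u − 7| < ϵ provided |u − 7| < ϵ/663.
Choosing δ = min(2, ϵ/663) ensures both conditions, hence |(-3u^3 - 5u^2 - 4u - 2) + 1304| < ϵ.

δ = min(2, ϵ/663)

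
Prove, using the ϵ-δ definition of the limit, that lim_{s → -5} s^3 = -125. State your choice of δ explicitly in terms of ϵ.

Let ϵ > 0. We seek δ > 0 with 0 < |s + 5| < δ ⇒ |s^3 + 125| < ϵ.
Factor: s^3 + 125 = (s + 5)(s^2 - 5s + 25), so |s^3 + 125| = |s + 5|·|s^2 - 5s + 25|.
Impose δ ≤ 1 so that |s| < 6; then |s^2 - 5s + 25| ≤ 91.
Hence |s^3 + 125| ≤ 91|s + 5|, which is < ϵ once |s + 5| < ϵ/91.
Take δ = min(1, ϵ/91). If 0 < |s + 5| < δ then both bounds hold and |s^3 + 125| ≤ 91|s + 5| < 91·(ϵ/91) = ϵ.

δ = min(1, ϵ/91)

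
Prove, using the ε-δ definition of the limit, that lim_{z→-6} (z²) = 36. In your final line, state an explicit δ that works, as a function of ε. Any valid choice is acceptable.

Fix ε > 0. We seek δ > 0 with 0 < |z + 6| < δ ⇒ |z² − 36| < ε.
Factor: z² − 36 = (z + 6)(z - 6), so |z² − 36| = |z + 6|·|z - 6|.
Impose δ ≤ 1 so that |z| < 7; then |z - 6| ≤ 13.
Hence |z² − 36| ≤ 13|z + 6|, which is < ε once |z + 6| < ε/13.
Take δ = min(1, ε/13). If 0 < |z + 6| < δ then both bounds hold and |z² − 36| ≤ 13|z + 6| < 13·(ε/13) = ε.

δ = min(1, ε/13)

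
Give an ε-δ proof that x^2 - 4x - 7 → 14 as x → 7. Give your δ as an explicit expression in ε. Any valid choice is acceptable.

Suppose ε > 0. We want δ > 0 such that 0 < |x − 7| < δ implies |(x^2 - 4x - 7) − 14| < ε.
(x^2 - 4x - 7) − 14 = x^2 - 4x - 21 = (x − 7)(x + 3).
So |(x^2 - 4x - 7) − 14| = |x − 7|·|x + 3|.
Assume first that |x − 7| < 2, so |x| < 9. Then |x + 3| ≤ 9 + 3 = 12.
Hence |(x^2 - 4x - 7) − 14| ≤ 12|x − 7| < ε provided |x − 7| < ε/12.
Choosing δ = min(2, ε/12) ensures both conditions, hence |(x^2 - 4x - 7) − 14| < ε.

δ = min(2, ε/12)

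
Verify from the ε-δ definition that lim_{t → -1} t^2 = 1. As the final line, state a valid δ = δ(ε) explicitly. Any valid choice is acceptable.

Let ε > 0. We seek δ > 0 with 0 < |t + 1| < δ ⇒ |t^2 − 1| < ε.
Factor: t^2 − 1 = (t + 1)(t - 1), so |t^2 − 1| = |t + 1|·|t - 1|.
Restrict δ ≤ 1. Then |t + 1| < 1 gives |t| < 2, so by the triangle inequality |t - 1| ≤ 2 + 1 = 3.
Hence |t^2 − 1| ≤ 3|t + 1|, which is < ε once |t + 1| < ε/3.
Take δ = min(1, ε/3). If 0 < |t + 1| < δ then both bounds hold and |t^2 − 1| ≤ 3|t + 1| < 3·(ε/3) = ε.

δ = min(1, ε/3)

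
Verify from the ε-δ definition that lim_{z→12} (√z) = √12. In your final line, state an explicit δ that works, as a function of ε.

Let ε > 0 be given. We want δ > 0 such that 0 < |z − 12| < δ implies |√z − √12| < ε.
Rationalise: √z − √12 = (z − 12)/(√z + √12), so |√z − √12| = |z − 12|/(√z + √12).
Restrict δ ≤ 12 so that |z − 12| < 12 forces z > 0, and then √z + √12 > √12.
Hence |√z − √12| < |z − 12|/√12, which is < ε once |z − 12| < √12·ε.
Take δ = min(12, √12·ε). If 0 < |z − 12| < δ then z > 0 and |√z − √12| < |z − 12|/√12 < ε.

δ = min(12, √12·ε)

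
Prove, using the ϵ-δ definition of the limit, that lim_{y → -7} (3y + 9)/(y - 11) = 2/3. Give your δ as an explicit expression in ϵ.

Fix ϵ > 0. We want δ > 0 with 0 < |y + 7| < δ ⇒ |(3y + 9)/(y - 11) − (2/3)| < ϵ.
Combining over a common denominator, (3y + 9)/(y - 11) − (2/3) = [(3y + 9)·(-18) − (-12)·(y - 11)] / [(-18)·(y - 11)] = -42(y + 7) / ((-18)(y - 11)).
So |(3y + 9)/(y - 11) − (2/3)| = 42|y + 7| / (18·|y − 11|).
Restrict δ ≤ 9. Then |y + 7| < 9 gives |y − 11| = |(y + 7) + (-18)| ≥ 18 − 9 = 9.
Hence |(3y + 9)/(y - 11) − (2/3)| < 42|y + 7|/(18·9) = (7/27)|y + 7|, which is < ϵ once |y + 7| < (27/7)ϵ.
Take δ = min(9, (27/7)ϵ). Then 0 < |y + 7| < δ forces both bounds, so |(3y + 9)/(y - 11) − (2/3)| < ϵ.

δ = min(9, (27/7)ϵ)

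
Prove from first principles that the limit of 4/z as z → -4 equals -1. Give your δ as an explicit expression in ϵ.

Let ϵ > 0 be given. We seek δ > 0 such that 0 < |z + 4| < δ implies |4/z + 1| < ϵ.
|4/z + 1| = 4·|-4 − z|/(4·|z|) = 4|z + 4|/(4|z|).
Restrict δ ≤ 2. Then |z + 4| < 2 gives |z| > 2, so 4|z| > 8.
Then |4/z + 1| < 4|z + 4|/8, which is < ϵ when |z + 4| < 2ϵ.
Take δ = min(2, 2ϵ). Then 0 < |z + 4| < δ gives both |z + 4| < 2 and |z + 4| < 2ϵ, so |4/z + 1| < ϵ.

δ = min(2, 2ϵ)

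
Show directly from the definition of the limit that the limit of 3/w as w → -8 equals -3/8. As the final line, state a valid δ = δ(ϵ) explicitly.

δ = min(4, (32/3)ϵ)

Suppose ϵ > 0. We seek δ > 0 such that 0 < |w + 8| < δ implies |3/w + 3/8| < ϵ.
|3/w + 3/8| = 3·|-8 − w|/(8·|w|) = 3|w + 8|/(8|w|).
Restrict δ ≤ 4. Then |w + 8| < 4 gives |w| > 4, so 8|w| > 32.
Then |3/w + 3/8| < 3|w + 8|/32, which is < ϵ when |w + 8| < (32/3)ϵ.
Take δ = min(4, (32/3)ϵ). Then 0 < |w + 8| < δ gives both |w + 8| < 4 and |w + 8| < (32/3)ϵ, so |3/w + 3/8| < ϵ.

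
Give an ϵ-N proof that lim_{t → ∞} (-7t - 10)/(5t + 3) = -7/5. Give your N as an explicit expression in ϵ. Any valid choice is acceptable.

Fix ϵ > 0. We seek N > 0 such that t > N implies |(-7t - 10)/(5t + 3) + 7/5| < ϵ.
(-7t - 10)/(5t + 3) + 7/5 = (5(-7t - 10) − (-7)(5t + 3)) / (5(5t + 3)) = -29/(5(5t + 3)).
For t > 0 we have 5t + 3 > 5t, so |(-7t - 10)/(5t + 3) + 7/5| = 29/(5(5t + 3)) < 29/(5·5t) = (29/25)/t.
Thus |(-7t - 10)/(5t + 3) + 7/5| < ϵ whenever t > (29/25)/ϵ.
Take N = (29/25)/ϵ. If t > N then |(-7t - 10)/(5t + 3) + 7/5| < (29/25)/t < ϵ.

N = (29/25)/ϵ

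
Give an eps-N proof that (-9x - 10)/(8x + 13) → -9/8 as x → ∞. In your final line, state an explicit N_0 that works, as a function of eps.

N_0 = (37/64)/eps

Suppose eps > 0. We seek N_0 > 0 such that x > N_0 implies |(-9x - 10)/(8x + 13) + 9/8| < eps.
(-9x - 10)/(8x + 13) + 9/8 = (8(-9x - 10) − (-9)(8x + 13)) / (8(8x + 13)) = 37/(8(8x + 13)).
For x > 0 we have 8x + 13 > 8x, so |(-9x - 10)/(8x + 13) + 9/8| = 37/(8(8x + 13)) < 37/(8·8x) = (37/64)/x.
Thus |(-9x - 10)/(8x + 13) + 9/8| < eps whenever x > (37/64)/eps.
Take N_0 = (37/64)/eps. If x > N_0 then |(-9x - 10)/(8x + 13) + 9/8| < (37/64)/x < eps.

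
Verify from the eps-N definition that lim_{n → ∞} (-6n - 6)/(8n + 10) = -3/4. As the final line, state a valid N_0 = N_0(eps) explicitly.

N_0 = (3/16)/eps

Let eps > 0. For n ≥ 1, |(-6n - 6)/(8n + 10) + 3/4| = |12|/(8(8n + 10)) = 12/(8(8n + 10)).
Since 8n + 10 ≥ 8n for n ≥ 1, this is ≤ 12/(8·8n) = (3/16)/n.
So |(-6n - 6)/(8n + 10) + 3/4| < eps whenever n > (3/16)/eps.
Take N_0 = (3/16)/eps. If n > N_0 then |(-6n - 6)/(8n + 10) + 3/4| ≤ (3/16)/n < eps.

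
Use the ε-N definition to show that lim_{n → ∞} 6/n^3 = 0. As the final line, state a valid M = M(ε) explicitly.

Let ε > 0. For n ≥ 1, |6/n^3 − 0| = 6/n^3.
6/n^3 < ε ⇔ n^3 > 6/ε ⇔ n > (6/ε)^{1/3}.
Take M = (6/ε)^{1/3}. Then n > M implies 6/n^3 < ε.

M = (6/ε)^{1/3}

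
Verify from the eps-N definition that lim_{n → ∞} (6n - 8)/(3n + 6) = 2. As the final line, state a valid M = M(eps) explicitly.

M = (20/3)/eps

Suppose eps > 0. For n ≥ 1, |(6n - 8)/(3n + 6) − 2| = |-60|/(3(3n + 6)) = 60/(3(3n + 6)).
Since 3n + 6 ≥ 3n for n ≥ 1, this is ≤ 60/(3·3n) = (20/3)/n.
So |(6n - 8)/(3n + 6) − 2| < eps whenever n > (20/3)/eps.
Take M = (20/3)/eps. If n > M then |(6n - 8)/(3n + 6) − 2| ≤ (20/3)/n < eps.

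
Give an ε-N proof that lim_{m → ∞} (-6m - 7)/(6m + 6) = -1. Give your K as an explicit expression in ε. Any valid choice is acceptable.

K = (1/6)/ε

Let ε > 0 be given. For m ≥ 1, |(-6m - 7)/(6m + 6) + 1| = |-6|/(6(6m + 6)) = 6/(6(6m + 6)).
Since 6m + 6 ≥ 6m for m ≥ 1, this is ≤ 6/(6·6m) = (1/6)/m.
So |(-6m - 7)/(6m + 6) + 1| < ε whenever m > (1/6)/ε.
Take K = (1/6)/ε. If m > K then |(-6m - 7)/(6m + 6) + 1| ≤ (1/6)/m < ε.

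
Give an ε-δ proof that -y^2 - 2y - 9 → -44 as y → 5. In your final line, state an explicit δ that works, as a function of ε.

δ = min(1, ε/13)

Suppose ε > 0. We want δ > 0 such that 0 < |y − 5| < δ implies |(-y^2 - 2y - 9) + 44| < ε.
(-y^2 - 2y - 9) + 44 = -y^2 - 2y + 35 = (y − 5)(-y - 7).
So |(-y^2 - 2y - 9) + 44| = |y − 5|·|-y - 7|.
Assume first that |y − 5| < 1, so |y| < 6. Then |-y - 7| ≤ 6 + 7 = 13.
Hence |(-y^2 - 2y - 9) + 44| ≤ 13|y − 5| < ε provided |y − 5| < ε/13.
Choosing δ = min(1, ε/13) ensures both conditions, hence |(-y^2 - 2y - 9) + 44| < ε.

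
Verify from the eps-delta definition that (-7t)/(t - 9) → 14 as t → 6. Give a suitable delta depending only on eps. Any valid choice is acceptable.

delta = min(3/2, (1/14)eps)

Let eps > 0 be given. We want delta > 0 with 0 < |t − 6| < delta ⇒ |(-7t)/(t - 9) − 14| < eps.
Combining over a common denominator, (-7t)/(t - 9) − 14 = [(-7t)·(-3) − (-42)·(t - 9)] / [(-3)·(t - 9)] = 63(t − 6) / ((-3)(t - 9)).
So |(-7t)/(t - 9) − 14| = 63|t − 6| / (3·|t − 9|).
Require delta ≤ 3/2, so |t − 9| ≥ |-3| − |t − 6| > 3 − 3/2 = 3/2.
Hence |(-7t)/(t - 9) − 14| < 63|t − 6|/(3·(3/2)) = 14|t − 6|, which is < eps once |t − 6| < (1/14)eps.
Take delta = min(3/2, (1/14)eps). Then 0 < |t − 6| < delta forces both bounds, so |(-7t)/(t - 9) − 14| < eps.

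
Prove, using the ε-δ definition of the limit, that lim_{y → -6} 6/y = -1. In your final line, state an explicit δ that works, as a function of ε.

Fix ε > 0. We seek δ > 0 such that 0 < |y + 6| < δ implies |6/y + 1| < ε.
|6/y + 1| = 6·|-6 − y|/(6·|y|) = 6|y + 6|/(6|y|).
Restrict δ ≤ 3. Then |y + 6| < 3 gives |y| > 3, so 6|y| > 18.
Then |6/y + 1| < 6|y + 6|/18, which is < ε when |y + 6| < 3ε.
Take δ = min(3, 3ε). Then 0 < |y + 6| < δ gives both |y + 6| < 3 and |y + 6| < 3ε, so |6/y + 1| < ε.

δ = min(3, 3ε)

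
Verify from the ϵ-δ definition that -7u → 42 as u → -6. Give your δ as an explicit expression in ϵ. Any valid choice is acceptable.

Suppose ϵ > 0. We need δ > 0 so that 0 < |u + 6| < δ implies |(-7u) − 42| < ϵ.
|(-7u) − 42| = |-7u - 42| = 7|u + 6|.
So 7|u + 6| < ϵ exactly when |u + 6| < ϵ/7.
Take δ = ϵ/7. If 0 < |u + 6| < δ then |(-7u) − 42| = 7|u + 6| < 7·(ϵ/7) = ϵ.

δ = ϵ/7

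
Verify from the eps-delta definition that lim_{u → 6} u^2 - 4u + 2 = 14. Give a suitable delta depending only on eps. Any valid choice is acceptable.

delta = min(1, eps/9)

Let eps > 0. We want delta > 0 such that 0 < |u − 6| < delta implies |(u^2 - 4u + 2) − 14| < eps.
(u^2 - 4u + 2) − 14 = u^2 - 4u - 12 = (u − 6)(u + 2).
So |(u^2 - 4u + 2) − 14| = |u − 6|·|u + 2|.
Require delta ≤ 1. Then |u − 6| < 1 gives |u| < 7, and by the triangle inequality |u + 2| ≤ 7 + 2 = 9.
Hence |(u^2 - 4u + 2) − 14| ≤ 9|u − 6| < eps provided |u − 6| < eps/9.
Take delta = min(1, eps/9). Then 0 < |u − 6| < delta gives both |u − 6| < 1 and |u − 6| < eps/9, so |(u^2 - 4u + 2) − 14| < eps.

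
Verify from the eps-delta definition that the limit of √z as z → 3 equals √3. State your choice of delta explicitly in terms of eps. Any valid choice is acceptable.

Let eps > 0. We want delta > 0 such that 0 < |z − 3| < delta implies |√z − √3| < eps.
Multiplying by the conjugate, |√z − √3| = |z − 3|/(√z + √3).
Restrict delta ≤ 3 so that |z − 3| < 3 forces z > 0, and then √z + √3 > √3.
Hence |√z − √3| < |z − 3|/√3, which is < eps once |z − 3| < √3·eps.
Take delta = min(3, √3·eps). If 0 < |z − 3| < delta then z > 0 and |√z − √3| < |z − 3|/√3 < eps.

delta = min(3, √3·eps)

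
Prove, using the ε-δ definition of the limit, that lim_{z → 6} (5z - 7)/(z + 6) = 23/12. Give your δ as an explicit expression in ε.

Fix ε > 0. We want δ > 0 with 0 < |z − 6| < δ ⇒ |(5z - 7)/(z + 6) − (23/12)| < ε.
Combining over a common denominator, (5z - 7)/(z + 6) − (23/12) = [(5z - 7)·12 − 23·(z + 6)] / [12·(z + 6)] = 37(z − 6) / (12(z + 6)).
So |(5z - 7)/(z + 6) − (23/12)| = 37|z − 6| / (12·|z + 6|).
Restrict δ ≤ 6. Then |z − 6| < 6 gives |z + 6| = |(z − 6) + 12| ≥ 12 − 6 = 6.
Hence |(5z - 7)/(z + 6) − (23/12)| < 37|z − 6|/(12·6) = (37/72)|z − 6|, which is < ε once |z − 6| < (72/37)ε.
Take δ = min(6, (72/37)ε). Then 0 < |z − 6| < δ forces both bounds, so |(5z - 7)/(z + 6) − (23/12)| < ε.

δ = min(6, (72/37)ε)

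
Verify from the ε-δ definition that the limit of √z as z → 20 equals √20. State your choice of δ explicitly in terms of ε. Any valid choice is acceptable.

Suppose ε > 0. We want δ > 0 such that 0 < |z − 20| < δ implies |√z − √20| < ε.
Multiplying by the conjugate, |√z − √20| = |z − 20|/(√z + √20).
Restrict δ ≤ 20 so that |z − 20| < 20 forces z > 0, and then √z + √20 > √20.
Hence |√z − √20| < |z − 20|/√20, which is < ε once |z − 20| < √20·ε.
Take δ = min(20, √20·ε). If 0 < |z − 20| < δ then z > 0 and |√z − √20| < |z − 20|/√20 < ε.

δ = min(20, √20·ε)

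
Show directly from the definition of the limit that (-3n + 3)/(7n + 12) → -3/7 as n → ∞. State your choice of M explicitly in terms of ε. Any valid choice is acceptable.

Let ε > 0. For n ≥ 1, |(-3n + 3)/(7n + 12) + 3/7| = |57|/(7(7n + 12)) = 57/(7(7n + 12)).
Since 7n + 12 ≥ 7n for n ≥ 1, this is ≤ 57/(7·7n) = (57/49)/n.
So |(-3n + 3)/(7n + 12) + 3/7| < ε whenever n > (57/49)/ε.
Take M = (57/49)/ε. If n > M then |(-3n + 3)/(7n + 12) + 3/7| ≤ (57/49)/n < ε.

M = (57/49)/ε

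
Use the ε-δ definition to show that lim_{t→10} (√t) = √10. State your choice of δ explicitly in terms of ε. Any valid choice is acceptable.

Suppose ε > 0. We want δ > 0 such that 0 < |t − 10| < δ implies |√t − √10| < ε.
Rationalise: √t − √10 = (t − 10)/(√t + √10), so |√t − √10| = |t − 10|/(√t + √10).
Restrict δ ≤ 10 so that |t − 10| < 10 forces t > 0, and then √t + √10 > √10.
Hence |√t − √10| < |t − 10|/√10, which is < ε once |t − 10| < √10·ε.
Take δ = min(10, √10·ε). If 0 < |t − 10| < δ then t > 0 and |√t − √10| < |t − 10|/√10 < ε.

δ = min(10, √10·ε)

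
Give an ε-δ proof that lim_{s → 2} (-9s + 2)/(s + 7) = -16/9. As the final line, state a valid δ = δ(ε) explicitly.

δ = min(9/2, (81/130)ε)

Let ε > 0. We want δ > 0 with 0 < |s − 2| < δ ⇒ |(-9s + 2)/(s + 7) + 16/9| < ε.
Combining over a common denominator, (-9s + 2)/(s + 7) + 16/9 = [(-9s + 2)·9 − (-16)·(s + 7)] / [9·(s + 7)] = -65(s − 2) / (9(s + 7)).
So |(-9s + 2)/(s + 7) + 16/9| = 65|s − 2| / (9·|s + 7|).
Require δ ≤ 9/2, so |s + 7| ≥ |9| − |s − 2| > 9 − 9/2 = 9/2.
Hence |(-9s + 2)/(s + 7) + 16/9| < 65|s − 2|/(9·(9/2)) = (130/81)|s − 2|, which is < ε once |s − 2| < (81/130)ε.
Take δ = min(9/2, (81/130)ε). Then 0 < |s − 2| < δ forces both bounds, so |(-9s + 2)/(s + 7) + 16/9| < ε.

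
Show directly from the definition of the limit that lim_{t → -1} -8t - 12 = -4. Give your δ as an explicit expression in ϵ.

Let ϵ > 0 be given. We need δ > 0 so that 0 < |t + 1| < δ implies |(-8t - 12) + 4| < ϵ.
Since (-8t - 12) + 4 = -8(t + 1), we have |(-8t - 12) + 4| = 8|t + 1|.
Thus it suffices that |t + 1| < ϵ/8.
Choosing δ = ϵ/8 gives |(-8t - 12) + 4| = 8|t + 1| < ϵ whenever |t + 1| < δ.

δ = ϵ/8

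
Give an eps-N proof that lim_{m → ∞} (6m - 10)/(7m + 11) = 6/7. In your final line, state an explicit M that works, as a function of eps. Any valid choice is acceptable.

Suppose eps > 0. For m ≥ 1, |(6m - 10)/(7m + 11) − (6/7)| = |-136|/(7(7m + 11)) = 136/(7(7m + 11)).
Since 7m + 11 ≥ 7m for m ≥ 1, this is ≤ 136/(7·7m) = (136/49)/m.
So |(6m - 10)/(7m + 11) − (6/7)| < eps whenever m > (136/49)/eps.
Take M = (136/49)/eps. If m > M then |(6m - 10)/(7m + 11) − (6/7)| ≤ (136/49)/m < eps.

M = (136/49)/eps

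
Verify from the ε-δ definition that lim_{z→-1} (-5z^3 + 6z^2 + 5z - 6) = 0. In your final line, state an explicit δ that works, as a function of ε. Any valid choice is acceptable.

δ = min(1, ε/48)

Let ε > 0 be given. We want δ > 0 such that 0 < |z + 1| < δ implies |(-5z^3 + 6z^2 + 5z - 6)| < ε.
(-5z^3 + 6z^2 + 5z - 6) = -5z^3 + 6z^2 + 5z - 6 = (z + 1)(-5z^2 + 11z - 6).
So |(-5z^3 + 6z^2 + 5z - 6)| = |z + 1|·|-5z^2 + 11z - 6|.
Require δ ≤ 1. Then |z + 1| < 1 gives |z| < 2, and by the triangle inequality |-5z^2 + 11z - 6| ≤ 5·2^2 + 11·2 + 6 = 48.
Hence |(-5z^3 + 6z^2 + 5z - 6)| ≤ 48|z + 1| < ε provided |z + 1| < ε/48.
Take δ = min(1, ε/48). Then 0 < |z + 1| < δ gives both |z + 1| < 1 and |z + 1| < ε/48, so |(-5z^3 + 6z^2 + 5z - 6)| < ε.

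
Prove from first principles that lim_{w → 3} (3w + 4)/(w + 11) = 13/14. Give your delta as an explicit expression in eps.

Let eps > 0. We want delta > 0 with 0 < |w − 3| < delta ⇒ |(3w + 4)/(w + 11) − (13/14)| < eps.
Combining over a common denominator, (3w + 4)/(w + 11) − (13/14) = [(3w + 4)·14 − 13·(w + 11)] / [14·(w + 11)] = 29(w − 3) / (14(w + 11)).
So |(3w + 4)/(w + 11) − (13/14)| = 29|w − 3| / (14·|w + 11|).
Restrict delta ≤ 7. Then |w − 3| < 7 gives |w + 11| = |(w − 3) + 14| ≥ 14 − 7 = 7.
Hence |(3w + 4)/(w + 11) − (13/14)| < 29|w − 3|/(14·7) = (29/98)|w − 3|, which is < eps once |w − 3| < (98/29)eps.
Take delta = min(7, (98/29)eps). Then 0 < |w − 3| < delta forces both bounds, so |(3w + 4)/(w + 11) − (13/14)| < eps.

delta = min(7, (98/29)eps)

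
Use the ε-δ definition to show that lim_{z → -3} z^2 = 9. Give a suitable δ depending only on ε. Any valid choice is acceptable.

δ = min(1, ε/7)

Let ε > 0. We seek δ > 0 with 0 < |z + 3| < δ ⇒ |z^2 − 9| < ε.
Factor: z^2 − 9 = (z + 3)(z - 3), so |z^2 − 9| = |z + 3|·|z - 3|.
Impose δ ≤ 1 so that |z| < 4; then |z - 3| ≤ 7.
Hence |z^2 − 9| ≤ 7|z + 3|, which is < ε once |z + 3| < ε/7.
Take δ = min(1, ε/7). If 0 < |z + 3| < δ then both bounds hold and |z^2 − 9| ≤ 7|z + 3| < 7·(ε/7) = ε.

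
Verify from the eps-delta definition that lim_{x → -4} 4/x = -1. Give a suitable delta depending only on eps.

Let eps > 0. We seek delta > 0 such that 0 < |x + 4| < delta implies |4/x + 1| < eps.
|4/x + 1| = 4·|-4 − x|/(4·|x|) = 4|x + 4|/(4|x|).
Restrict delta ≤ 2. Then |x + 4| < 2 gives |x| > 2, so 4|x| > 8.
Then |4/x + 1| < 4|x + 4|/8, which is < eps when |x + 4| < 2eps.
Take delta = min(2, 2eps). Then 0 < |x + 4| < delta gives both |x + 4| < 2 and |x + 4| < 2eps, so |4/x + 1| < eps.

delta = min(2, 2eps)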